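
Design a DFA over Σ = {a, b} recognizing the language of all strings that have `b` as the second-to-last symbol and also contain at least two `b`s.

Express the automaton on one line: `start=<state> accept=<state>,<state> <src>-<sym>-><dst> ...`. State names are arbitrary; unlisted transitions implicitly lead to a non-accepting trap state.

start=q0 accept=q3,q5 q0-a->q0 q0-b->q1 q1-a->q2 q1-b->q3 q2-a->q2 q2-b->q4 q3-a->q5 q3-b->q3 q4-a->q5 q4-b->q3 q5-a->q2 q5-b->q4

Handle the two conditions separately and then intersect. The first has 7 states tracking the last 2 symbols read; the second has 4 states tracking the count of `b`s, saturating at 3. A product state is a pair (one from each), accepting exactly when both do. After merging equivalent states the machine shrinks.
6 states suffice.
        a   b  
>  q0   q0  q1 
   q1   q2  q3 
   q2   q2  q4 
 * q3   q5  q3 
   q4   q5  q3 
 * q5   q2  q4 
(> = start, * = accepting)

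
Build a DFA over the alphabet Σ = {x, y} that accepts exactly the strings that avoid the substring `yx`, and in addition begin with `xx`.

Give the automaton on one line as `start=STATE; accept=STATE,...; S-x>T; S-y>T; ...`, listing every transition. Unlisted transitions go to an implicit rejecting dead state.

Run two small machines in parallel and take their product. One (3 states) tracks partial matches of the forbidden pattern `yx`; the other (4 states) tracks whether the input so far still matches the prefix `xx`. Each combined state is a pair, one component from each; accept when both components accept. Equivalent product states are then merged.
With 5 states:
        x   y  
>  q0   q1  q2 
   q1   q3  q2 
   q2   q2  q2 
 * q3   q3  q4 
 * q4   q2  q4 
(> = start, * = accepting)

start=q0; accept=q3,q4; q0-x>q1; q0-y>q2; q1-x>q3; q1-y>q2; q2-x>q2; q2-y>q2; q3-x>q3; q3-y>q4; q4-x>q2; q4-y>q4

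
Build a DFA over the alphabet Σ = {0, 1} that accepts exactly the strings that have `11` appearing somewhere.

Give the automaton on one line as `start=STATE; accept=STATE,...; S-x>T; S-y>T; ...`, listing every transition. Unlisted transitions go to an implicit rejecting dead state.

start=q0; accept=q2; q0-0>q0; q0-1>q1; q1-0>q0; q1-1>q2; q2-0>q2; q2-1>q2

Track how much of `11` has been matched so far: state q0 is no progress, q2 is the absorbing accept state reached once `11` has occurred. Intermediate states record partial matches; on a mismatch, fall back to the longest reusable overlap.
3 states suffice.
        0   1  
>  q0   q0  q1 
   q1   q0  q2 
 * q2   q2  q2 
(> = start, * = accepting)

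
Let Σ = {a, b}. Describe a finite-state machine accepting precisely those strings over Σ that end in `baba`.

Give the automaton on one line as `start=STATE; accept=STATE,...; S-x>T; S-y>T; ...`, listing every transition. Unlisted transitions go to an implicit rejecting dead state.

Let each state record the length of the longest suffix of the input read so far that is also a prefix of `baba`. s1 means the last symbol is `b`; s2 means the last 2 symbols are `ba`; s3 means the last 3 symbols are `bab`; s4 means the last 4 symbols are `baba`. Accept only at s4, where the string currently ends in `baba`.
        a   b  
>  s0   s0  s1 
   s1   s2  s1 
   s2   s0  s3 
   s3   s4  s1 
 * s4   s0  s3 
(> = start, * = accepting)

start=s0; accept=s4; s0-a>s0; s0-b>s1; s1-a>s2; s1-b>s1; s2-a>s0; s2-b>s3; s3-a>s4; s3-b>s1; s4-a>s0; s4-b>s3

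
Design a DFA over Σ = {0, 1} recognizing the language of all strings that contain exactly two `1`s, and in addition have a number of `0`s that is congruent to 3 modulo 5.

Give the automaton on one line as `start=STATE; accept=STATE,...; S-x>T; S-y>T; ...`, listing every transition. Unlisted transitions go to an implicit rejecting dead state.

Handle the two conditions separately and then intersect. The first has 4 states tracking the count of `1`s, saturating at 3; the second has 5 states tracking the count of `0`s modulo 5. A product state is a pair (one from each), accepting exactly when both do. Equivalent product states are then merged.
16 states suffice.
          0    1  
>  S0     S1   S2 
   S1     S3   S4 
   S2     S4   S5 
   S3     S6   S7 
   S4     S7   S8 
   S5     S8   S9 
   S6    S10  S11 
   S7    S11  S12 
   S8    S12   S9 
   S9     S9   S9 
   S10    S0  S13 
   S11   S13  S14 
   S12   S14   S9 
   S13    S2  S15 
 * S14   S15   S9 
   S15    S5   S9 
(> = start, * = accepting)

start=S0; accept=S14; S0-0>S1; S0-1>S2; S1-0>S3; S1-1>S4; S2-0>S4; S2-1>S5; S3-0>S6; S3-1>S7; S4-0>S7; S4-1>S8; S5-0>S8; S5-1>S9; S6-0>S10; S6-1>S11; S7-0>S11; S7-1>S12; S8-0>S12; S8-1>S9; S9-0>S9; S9-1>S9; S10-0>S0; S10-1>S13; S11-0>S13; S11-1>S14; S12-0>S14; S12-1>S9; S13-0>S2; S13-1>S15; S14-0>S15; S14-1>S9; S15-0>S5; S15-1>S9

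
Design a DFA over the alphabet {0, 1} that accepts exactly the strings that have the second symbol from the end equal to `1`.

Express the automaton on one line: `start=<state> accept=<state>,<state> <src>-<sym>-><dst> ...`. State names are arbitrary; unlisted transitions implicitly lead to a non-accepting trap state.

A DFA must remember the last 2 symbols (since which symbol is second-to-last isn't known until the input ends). Use one state per possible window of the last ≤2 symbols; accept from those whose window starts with `1`.
A 7-state machine:
       0  1 
>  A   B  C 
   B   D  E 
   C   F  G 
   D   D  E 
   E   F  G 
 * F   D  E 
 * G   F  G 
(> = start, * = accepting)

start=A accept=F,G A-0->B A-1->C B-0->D B-1->E C-0->F C-1->G D-0->D D-1->E E-0->F E-1->G F-0->D F-1->E G-0->F G-1->G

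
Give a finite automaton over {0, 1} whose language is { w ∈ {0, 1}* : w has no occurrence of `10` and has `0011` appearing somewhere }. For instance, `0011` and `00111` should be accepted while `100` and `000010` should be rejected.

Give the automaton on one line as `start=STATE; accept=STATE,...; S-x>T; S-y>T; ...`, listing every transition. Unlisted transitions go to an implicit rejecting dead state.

Build one automaton per condition and run them in lockstep. One (3 states) tracks partial matches of the forbidden pattern `10`; the other (5 states) tracks whether and how much of `0011` has been seen. Each combined state is a pair, one component from each; accept when both components accept. After merging equivalent states the machine shrinks.
6 states suffice.
        0   1  
>  q0   q1  q2 
   q1   q3  q2 
   q2   q2  q2 
   q3   q3  q4 
   q4   q2  q5 
 * q5   q2  q5 
(> = start, * = accepting)

start=q0; accept=q5; q0-0>q1; q0-1>q2; q1-0>q3; q1-1>q2; q2-0>q2; q2-1>q2; q3-0>q3; q3-1>q4; q4-0>q2; q4-1>q5; q5-0>q2; q5-1>q5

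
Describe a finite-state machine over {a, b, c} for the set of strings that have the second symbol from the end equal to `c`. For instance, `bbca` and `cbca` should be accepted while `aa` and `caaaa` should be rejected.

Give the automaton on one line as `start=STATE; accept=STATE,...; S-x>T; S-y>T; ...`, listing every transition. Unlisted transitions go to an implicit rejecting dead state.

start=q0; accept=q10,q11,q12; q0-a>q1; q0-b>q2; q0-c>q3; q1-a>q4; q1-b>q5; q1-c>q6; q2-a>q7; q2-b>q8; q2-c>q9; q3-a>q10; q3-b>q11; q3-c>q12; q4-a>q4; q4-b>q5; q4-c>q6; q5-a>q7; q5-b>q8; q5-c>q9; q6-a>q10; q6-b>q11; q6-c>q12; q7-a>q4; q7-b>q5; q7-c>q6; q8-a>q7; q8-b>q8; q8-c>q9; q9-a>q10; q9-b>q11; q9-c>q12; q10-a>q4; q10-b>q5; q10-c>q6; q11-a>q7; q11-b>q8; q11-c>q9; q12-a>q10; q12-b>q11; q12-c>q12

Because acceptance depends on a position counted from the end, the machine has to buffer the most recent 2 symbols. Make each state the string of the last up-to-2 symbols read; on input `x` shift the window left and append `x`. Accept when the buffered window has length 2 and begins with `c`.
          a    b    c  
>  q0     q1   q2   q3 
   q1     q4   q5   q6 
   q2     q7   q8   q9 
   q3    q10  q11  q12 
   q4     q4   q5   q6 
   q5     q7   q8   q9 
   q6    q10  q11  q12 
   q7     q4   q5   q6 
   q8     q7   q8   q9 
   q9    q10  q11  q12 
 * q10    q4   q5   q6 
 * q11    q7   q8   q9 
 * q12   q10  q11  q12 
(> = start, * = accepting)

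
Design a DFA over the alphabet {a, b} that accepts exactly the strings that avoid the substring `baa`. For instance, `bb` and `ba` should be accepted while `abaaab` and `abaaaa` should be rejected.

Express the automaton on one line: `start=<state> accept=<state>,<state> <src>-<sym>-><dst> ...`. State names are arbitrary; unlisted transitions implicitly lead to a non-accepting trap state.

start=q0 accept=q0,q1,q2 q0-a->q0 q0-b->q1 q1-a->q2 q1-b->q1 q2-a->q3 q2-b->q1 q3-a->q3 q3-b->q3

Track partial matches of the forbidden pattern `baa`. State q3 is a dead state reached once `baa` has occurred; every other state accepts. q0 means no part of `baa` is currently matched.
With 4 states:
        a   b  
>* q0   q0  q1 
 * q1   q2  q1 
 * q2   q3  q1 
   q3   q3  q3 
(> = start, * = accepting)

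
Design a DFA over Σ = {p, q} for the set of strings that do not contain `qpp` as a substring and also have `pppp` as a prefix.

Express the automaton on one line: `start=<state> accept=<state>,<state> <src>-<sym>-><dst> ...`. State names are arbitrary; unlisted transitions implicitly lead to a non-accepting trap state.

start=s0 accept=s7,s8,s9 s0-p->s1 s0-q->s2 s1-p->s3 s1-q->s2 s2-p->s4 s2-q->s2 s3-p->s5 s3-q->s2 s4-p->s6 s4-q->s2 s5-p->s7 s5-q->s2 s6-p->s6 s6-q->s6 s7-p->s7 s7-q->s8 s8-p->s9 s8-q->s8 s9-p->s10 s9-q->s8 s10-p->s10 s10-q->s10

Handle the two conditions separately and then intersect. The first has 4 states tracking partial matches of the forbidden pattern `qpp`; the second has 6 states tracking whether the input so far still matches the prefix `pppp`. A product state is a pair (one from each), accepting exactly when both do.
An 11-state machine:
          p    q  
>  s0     s1   s2 
   s1     s3   s2 
   s2     s4   s2 
   s3     s5   s2 
   s4     s6   s2 
   s5     s7   s2 
   s6     s6   s6 
 * s7     s7   s8 
 * s8     s9   s8 
 * s9    s10   s8 
   s10   s10  s10 
(> = start, * = accepting)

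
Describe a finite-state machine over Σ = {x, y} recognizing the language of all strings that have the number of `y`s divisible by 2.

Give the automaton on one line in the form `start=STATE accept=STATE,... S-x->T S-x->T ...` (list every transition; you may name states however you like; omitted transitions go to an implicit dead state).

start=S0 accept=S0 S0-x->S0 S0-y->S1 S1-x->S1 S1-y->S0

The only thing that matters is how many `y`s have appeared, reduced mod 2. Use one state per residue: S0 for 0, …, S1 for 1. Reading `y` moves to the next residue; anything else stays put. S0 is accepting.
A 2-state machine:
        x   y  
>* S0   S0  S1 
   S1   S1  S0 
(> = start, * = accepting)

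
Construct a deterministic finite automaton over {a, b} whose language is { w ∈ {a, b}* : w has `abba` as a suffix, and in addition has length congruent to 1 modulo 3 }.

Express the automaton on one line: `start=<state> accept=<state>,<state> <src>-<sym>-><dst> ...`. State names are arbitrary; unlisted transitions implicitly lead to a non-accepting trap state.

start=S0 accept=S11 S0-a->S1 S0-b->S2 S1-a->S3 S1-b->S4 S2-a->S3 S2-b->S5 S3-a->S6 S3-b->S7 S4-a->S6 S4-b->S8 S5-a->S6 S5-b->S0 S6-a->S1 S6-b->S9 S7-a->S1 S7-b->S10 S8-a->S11 S8-b->S2 S9-a->S3 S9-b->S12 S10-a->S13 S10-b->S5 S11-a->S3 S11-b->S4 S12-a->S14 S12-b->S0 S13-a->S6 S13-b->S7 S14-a->S1 S14-b->S9

Build one automaton per condition and run them in lockstep. The first has 5 states tracking how much of the suffix `abba` has currently been matched; the second has 3 states tracking the input length modulo 3. A product state is a pair (one from each), accepting exactly when both do.
          a    b  
>  S0     S1   S2 
   S1     S3   S4 
   S2     S3   S5 
   S3     S6   S7 
   S4     S6   S8 
   S5     S6   S0 
   S6     S1   S9 
   S7     S1  S10 
   S8    S11   S2 
   S9     S3  S12 
   S10   S13   S5 
 * S11    S3   S4 
   S12   S14   S0 
   S13    S6   S7 
   S14    S1   S9 
(> = start, * = accepting)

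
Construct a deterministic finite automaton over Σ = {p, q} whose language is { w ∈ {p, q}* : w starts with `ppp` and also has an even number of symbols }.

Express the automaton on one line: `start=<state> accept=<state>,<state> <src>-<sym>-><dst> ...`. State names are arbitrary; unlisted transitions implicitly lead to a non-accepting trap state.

Run two small machines in parallel and take their product. The first has 5 states tracking whether the input so far still matches the prefix `ppp`; the second has 2 states tracking the input length modulo 2. A product state is a pair (one from each), accepting exactly when both do. Minimizing collapses redundant product states.
With 6 states:
       p  q 
>  A   B  C 
   B   D  C 
   C   C  C 
   D   E  C 
   E   F  F 
 * F   E  E 
(> = start, * = accepting)

start=A accept=F A-p->B A-q->C B-p->D B-q->C C-p->C C-q->C D-p->E D-q->C E-p->F E-q->F F-p->E F-q->E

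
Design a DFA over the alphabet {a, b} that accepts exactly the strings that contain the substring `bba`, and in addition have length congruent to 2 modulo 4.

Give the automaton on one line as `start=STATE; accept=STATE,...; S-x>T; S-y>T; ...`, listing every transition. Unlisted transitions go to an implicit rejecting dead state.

Run two small machines in parallel and take their product. One (4 states) tracks whether and how much of `bba` has been seen; the other (4 states) tracks the input length modulo 4. Each combined state is a pair, one component from each; accept when both components accept.
          a    b  
>  s0     s1   s2 
   s1     s3   s4 
   s2     s3   s5 
   s3     s6   s7 
   s4     s6   s8 
   s5     s9   s8 
   s6     s0  s10 
   s7     s0  s11 
   s8    s12  s11 
   s9    s12  s12 
   s10    s1  s13 
   s11   s14  s13 
   s12   s14  s14 
   s13   s15   s5 
   s14   s15  s15 
 * s15    s9   s9 
(> = start, * = accepting)

start=s0; accept=s15; s0-a>s1; s0-b>s2; s1-a>s3; s1-b>s4; s2-a>s3; s2-b>s5; s3-a>s6; s3-b>s7; s4-a>s6; s4-b>s8; s5-a>s9; s5-b>s8; s6-a>s0; s6-b>s10; s7-a>s0; s7-b>s11; s8-a>s12; s8-b>s11; s9-a>s12; s9-b>s12; s10-a>s1; s10-b>s13; s11-a>s14; s11-b>s13; s12-a>s14; s12-b>s14; s13-a>s15; s13-b>s5; s14-a>s15; s14-b>s15; s15-a>s9; s15-b>s9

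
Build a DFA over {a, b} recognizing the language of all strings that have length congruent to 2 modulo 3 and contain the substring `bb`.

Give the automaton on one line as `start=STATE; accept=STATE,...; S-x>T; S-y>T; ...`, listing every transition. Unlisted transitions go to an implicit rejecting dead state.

start=s0; accept=s5; s0-a>s1; s0-b>s2; s1-a>s3; s1-b>s4; s2-a>s3; s2-b>s5; s3-a>s0; s3-b>s6; s4-a>s0; s4-b>s7; s5-a>s7; s5-b>s7; s6-a>s1; s6-b>s8; s7-a>s8; s7-b>s8; s8-a>s5; s8-b>s5

Handle the two conditions separately and then intersect. The first has 3 states tracking the input length modulo 3; the second has 3 states tracking whether and how much of `bb` has been seen. A product state is a pair (one from each), accepting exactly when both do.
A 9-state machine:
        a   b  
>  s0   s1  s2 
   s1   s3  s4 
   s2   s3  s5 
   s3   s0  s6 
   s4   s0  s7 
 * s5   s7  s7 
   s6   s1  s8 
   s7   s8  s8 
   s8   s5  s5 
(> = start, * = accepting)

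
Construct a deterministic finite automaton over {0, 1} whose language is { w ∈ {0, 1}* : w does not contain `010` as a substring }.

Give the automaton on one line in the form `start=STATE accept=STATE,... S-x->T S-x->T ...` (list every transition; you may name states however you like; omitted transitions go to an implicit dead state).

This is the complement of 'contains `010`'. Use the same substring-matching states — q0 through q3 holding how much of `010` has just been matched — but flip the accepting set: everything except the trap q3 accepts.
        0   1  
>* q0   q1  q0 
 * q1   q1  q2 
 * q2   q3  q0 
   q3   q3  q3 
(> = start, * = accepting)

start=q0 accept=q0,q1,q2 q0-0->q1 q0-1->q0 q1-0->q1 q1-1->q2 q2-0->q3 q2-1->q0 q3-0->q3 q3-1->q3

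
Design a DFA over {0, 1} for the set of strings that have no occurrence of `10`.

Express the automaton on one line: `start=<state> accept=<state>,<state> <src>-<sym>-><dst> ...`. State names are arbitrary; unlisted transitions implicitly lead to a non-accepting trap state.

start=s0 accept=s0,s1 s0-0->s0 s0-1->s1 s1-0->s2 s1-1->s1 s2-0->s2 s2-1->s2

This is the complement of 'contains `10`'. Use the same substring-matching states — s0 through s2 holding how much of `10` has just been matched — but flip the accepting set: everything except the trap s2 accepts.
With 3 states:
        0   1  
>* s0   s0  s1 
 * s1   s2  s1 
   s2   s2  s2 
(> = start, * = accepting)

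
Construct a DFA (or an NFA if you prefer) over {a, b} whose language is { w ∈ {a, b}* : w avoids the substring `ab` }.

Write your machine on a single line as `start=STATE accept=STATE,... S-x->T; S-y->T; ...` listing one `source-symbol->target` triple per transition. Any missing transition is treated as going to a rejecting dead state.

start=s0; accept=s0,s1; s0-a->s1; s0-b->s0; s1-a->s1; s1-b->s2; s2-a->s2; s2-b->s2

This is the complement of 'contains `ab`'. Use the same substring-matching states — s0 through s2 holding how much of `ab` has just been matched — but flip the accepting set: everything except the trap s2 accepts.
With 3 states:
        a   b  
>* s0   s1  s0 
 * s1   s1  s2 
   s2   s2  s2 
(> = start, * = accepting)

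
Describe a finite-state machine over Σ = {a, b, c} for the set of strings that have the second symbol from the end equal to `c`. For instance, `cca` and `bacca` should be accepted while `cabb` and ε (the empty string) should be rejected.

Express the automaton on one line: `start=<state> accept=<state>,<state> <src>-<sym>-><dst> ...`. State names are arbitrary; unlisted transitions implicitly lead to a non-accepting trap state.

start=s0 accept=s10,s11,s12 s0-a->s1 s0-b->s2 s0-c->s3 s1-a->s4 s1-b->s5 s1-c->s6 s2-a->s7 s2-b->s8 s2-c->s9 s3-a->s10 s3-b->s11 s3-c->s12 s4-a->s4 s4-b->s5 s4-c->s6 s5-a->s7 s5-b->s8 s5-c->s9 s6-a->s10 s6-b->s11 s6-c->s12 s7-a->s4 s7-b->s5 s7-c->s6 s8-a->s7 s8-b->s8 s8-c->s9 s9-a->s10 s9-b->s11 s9-c->s12 s10-a->s4 s10-b->s5 s10-c->s6 s11-a->s7 s11-b->s8 s11-c->s9 s12-a->s10 s12-b->s11 s12-c->s12

Because acceptance depends on a position counted from the end, the machine has to buffer the most recent 2 symbols. Make each state the string of the last up-to-2 symbols read; on input `x` shift the window left and append `x`. Accept when the buffered window has length 2 and begins with `c`.
13 states suffice.
          a    b    c  
>  s0     s1   s2   s3 
   s1     s4   s5   s6 
   s2     s7   s8   s9 
   s3    s10  s11  s12 
   s4     s4   s5   s6 
   s5     s7   s8   s9 
   s6    s10  s11  s12 
   s7     s4   s5   s6 
   s8     s7   s8   s9 
   s9    s10  s11  s12 
 * s10    s4   s5   s6 
 * s11    s7   s8   s9 
 * s12   s10  s11  s12 
(> = start, * = accepting)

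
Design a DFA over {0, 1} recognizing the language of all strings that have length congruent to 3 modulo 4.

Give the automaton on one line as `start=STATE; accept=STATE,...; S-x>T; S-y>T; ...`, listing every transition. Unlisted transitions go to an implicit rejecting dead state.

start=S0; accept=S3; S0-0>S1; S0-1>S1; S1-0>S2; S1-1>S2; S2-0>S3; S2-1>S3; S3-0>S0; S3-1>S0

Only the length mod 4 matters, so use a 4-cycle: from any state, every input symbol moves to the next state, wrapping S3 back to S0. Mark S3 accepting.
        0   1  
>  S0   S1  S1 
   S1   S2  S2 
   S2   S3  S3 
 * S3   S0  S0 
(> = start, * = accepting)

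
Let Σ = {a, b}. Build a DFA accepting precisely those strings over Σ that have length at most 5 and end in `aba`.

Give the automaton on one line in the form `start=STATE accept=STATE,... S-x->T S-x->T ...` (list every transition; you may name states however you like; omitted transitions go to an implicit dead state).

Handle the two conditions separately and then intersect. One (7 states) tracks the input length, saturating at 6; the other (4 states) tracks how much of the suffix `aba` has currently been matched. Each combined state is a pair, one component from each; accept when both components accept. Minimizing collapses redundant product states.
An 11-state machine:
          a    b  
>  q0     q1   q2 
   q1     q3   q4 
   q2     q3   q5 
   q3     q6   q7 
   q4     q8   q9 
   q5     q6   q9 
   q6     q9   q7 
   q7    q10   q9 
 * q8     q9   q7 
   q9     q9   q9 
 * q10    q9   q9 
(> = start, * = accepting)

start=q0 accept=q8,q10 q0-a->q1 q0-b->q2 q1-a->q3 q1-b->q4 q2-a->q3 q2-b->q5 q3-a->q6 q3-b->q7 q4-a->q8 q4-b->q9 q5-a->q6 q5-b->q9 q6-a->q9 q6-b->q7 q7-a->q10 q7-b->q9 q8-a->q9 q8-b->q7 q9-a->q9 q9-b->q9 q10-a->q9 q10-b->q9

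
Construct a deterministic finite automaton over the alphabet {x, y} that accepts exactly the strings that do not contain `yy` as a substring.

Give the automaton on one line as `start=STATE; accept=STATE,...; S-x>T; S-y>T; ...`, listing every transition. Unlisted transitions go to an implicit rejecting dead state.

start=s0; accept=s0,s1; s0-x>s0; s0-y>s1; s1-x>s0; s1-y>s2; s2-x>s2; s2-y>s2

This is the complement of 'contains `yy`'. Use the same substring-matching states — s0 through s2 holding how much of `yy` has just been matched — but flip the accepting set: everything except the trap s2 accepts.
        x   y  
>* s0   s0  s1 
 * s1   s0  s2 
   s2   s2  s2 
(> = start, * = accepting)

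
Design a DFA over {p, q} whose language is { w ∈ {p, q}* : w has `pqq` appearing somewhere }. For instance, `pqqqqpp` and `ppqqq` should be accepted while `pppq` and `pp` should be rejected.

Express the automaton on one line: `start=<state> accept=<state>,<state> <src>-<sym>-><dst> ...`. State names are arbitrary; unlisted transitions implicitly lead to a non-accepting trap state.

Track how much of `pqq` has been matched so far: state A is no progress, D is the absorbing accept state reached once `pqq` has occurred. Intermediate states record partial matches; on a mismatch, fall back to the longest reusable overlap.
4 states suffice.
       p  q 
>  A   B  A 
   B   B  C 
   C   B  D 
 * D   D  D 
(> = start, * = accepting)

start=A accept=D A-p->B A-q->A B-p->B B-q->C C-p->B C-q->D D-p->D D-q->D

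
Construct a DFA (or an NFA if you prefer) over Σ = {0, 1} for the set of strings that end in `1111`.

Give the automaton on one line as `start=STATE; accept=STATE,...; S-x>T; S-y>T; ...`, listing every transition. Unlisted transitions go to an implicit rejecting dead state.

Remember how much of `1111` the current input suffix matches. State S0 means no match yet; S1 means the last symbol is `1`; S2 means the last 2 symbols are `11`; S3 means the last 3 symbols are `111`; S4 means the last 4 symbols are `1111`. Only S4 accepts. On a mismatch, fall back to the longest proper suffix that is still a prefix of `1111`.
        0   1  
>  S0   S0  S1 
   S1   S0  S2 
   S2   S0  S3 
   S3   S0  S4 
 * S4   S0  S4 
(> = start, * = accepting)

start=S0; accept=S4; S0-0>S0; S0-1>S1; S1-0>S0; S1-1>S2; S2-0>S0; S2-1>S3; S3-0>S0; S3-1>S4; S4-0>S0; S4-1>S4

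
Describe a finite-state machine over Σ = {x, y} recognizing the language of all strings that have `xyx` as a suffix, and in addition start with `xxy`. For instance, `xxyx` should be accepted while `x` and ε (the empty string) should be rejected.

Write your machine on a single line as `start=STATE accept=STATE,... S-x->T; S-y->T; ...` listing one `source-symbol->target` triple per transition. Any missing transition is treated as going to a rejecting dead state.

start=S0; accept=S8; S0-x->S1; S0-y->S2; S1-x->S3; S1-y->S4; S2-x->S5; S2-y->S2; S3-x->S5; S3-y->S6; S4-x->S7; S4-y->S2; S5-x->S5; S5-y->S4; S6-x->S8; S6-y->S9; S7-x->S5; S7-y->S4; S8-x->S10; S8-y->S6; S9-x->S10; S9-y->S9; S10-x->S10; S10-y->S6

Handle the two conditions separately and then intersect. The first has 4 states tracking how much of the suffix `xyx` has currently been matched; the second has 5 states tracking whether the input so far still matches the prefix `xxy`. A product state is a pair (one from each), accepting exactly when both do.
An 11-state machine:
          x    y  
>  S0     S1   S2 
   S1     S3   S4 
   S2     S5   S2 
   S3     S5   S6 
   S4     S7   S2 
   S5     S5   S4 
   S6     S8   S9 
   S7     S5   S4 
 * S8    S10   S6 
   S9    S10   S9 
   S10   S10   S6 
(> = start, * = accepting)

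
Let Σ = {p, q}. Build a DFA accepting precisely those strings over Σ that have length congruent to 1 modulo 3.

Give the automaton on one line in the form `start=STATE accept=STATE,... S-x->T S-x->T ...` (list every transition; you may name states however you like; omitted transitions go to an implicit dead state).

start=S0 accept=S1 S0-p->S1 S0-q->S1 S1-p->S2 S1-q->S2 S2-p->S0 S2-q->S0

Count input length modulo 3: every symbol advances one step around the cycle S0 → S1 → S2 → S0. Accept at S1.
With 3 states:
        p   q  
>  S0   S1  S1 
 * S1   S2  S2 
   S2   S0  S0 
(> = start, * = accepting)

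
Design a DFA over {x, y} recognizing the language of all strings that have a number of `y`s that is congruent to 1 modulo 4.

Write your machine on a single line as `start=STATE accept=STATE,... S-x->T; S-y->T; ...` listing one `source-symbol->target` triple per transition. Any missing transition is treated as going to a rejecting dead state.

start=q0; accept=q1; q0-x->q0; q0-y->q1; q1-x->q1; q1-y->q2; q2-x->q2; q2-y->q3; q3-x->q3; q3-y->q0

Keep the running count of `y`s modulo 4: each `y` advances along the cycle q0 → q1 → q2 → q3 → q0 while other symbols loop. Accept at q1.
A 4-state machine:
        x   y  
>  q0   q0  q1 
 * q1   q1  q2 
   q2   q2  q3 
   q3   q3  q0 
(> = start, * = accepting)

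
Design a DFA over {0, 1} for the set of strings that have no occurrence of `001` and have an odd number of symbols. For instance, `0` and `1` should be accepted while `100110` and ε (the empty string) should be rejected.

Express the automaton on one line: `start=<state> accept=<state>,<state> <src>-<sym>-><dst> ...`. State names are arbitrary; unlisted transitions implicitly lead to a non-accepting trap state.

start=A accept=B,C,F A-0->B A-1->C B-0->D B-1->A C-0->E C-1->A D-0->F D-1->G E-0->F E-1->C F-0->D F-1->G G-0->G G-1->G

Run two small machines in parallel and take their product. One (4 states) tracks partial matches of the forbidden pattern `001`; the other (2 states) tracks the input length modulo 2. Each combined state is a pair, one component from each; accept when both components accept. After merging equivalent states the machine shrinks.
       0  1 
>  A   B  C 
 * B   D  A 
 * C   E  A 
   D   F  G 
   E   F  C 
 * F   D  G 
   G   G  G 
(> = start, * = accepting)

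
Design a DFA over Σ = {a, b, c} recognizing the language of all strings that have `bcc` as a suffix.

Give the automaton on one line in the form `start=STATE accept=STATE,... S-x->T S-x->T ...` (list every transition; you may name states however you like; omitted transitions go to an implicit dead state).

Remember how much of `bcc` the current input suffix matches. State s0 means no match yet; s1 means the last symbol is `b`; s2 means the last 2 symbols are `bc`; s3 means the last 3 symbols are `bcc`. Only s3 accepts. On a mismatch, fall back to the longest proper suffix that is still a prefix of `bcc`.
A 4-state machine:
        a   b   c  
>  s0   s0  s1  s0 
   s1   s0  s1  s2 
   s2   s0  s1  s3 
 * s3   s0  s1  s0 
(> = start, * = accepting)

start=s0 accept=s3 s0-a->s0 s0-b->s1 s0-c->s0 s1-a->s0 s1-b->s1 s1-c->s2 s2-a->s0 s2-b->s1 s2-c->s3 s3-a->s0 s3-b->s1 s3-c->s0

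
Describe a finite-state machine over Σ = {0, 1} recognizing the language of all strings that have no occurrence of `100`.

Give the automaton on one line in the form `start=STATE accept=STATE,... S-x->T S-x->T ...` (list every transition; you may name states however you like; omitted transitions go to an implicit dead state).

start=A accept=A,B,C A-0->A A-1->B B-0->C B-1->B C-0->D C-1->B D-0->D D-1->D

This is the complement of 'contains `100`'. Use the same substring-matching states — A through D holding how much of `100` has just been matched — but flip the accepting set: everything except the trap D accepts.
4 states suffice.
       0  1 
>* A   A  B 
 * B   C  B 
 * C   D  B 
   D   D  D 
(> = start, * = accepting)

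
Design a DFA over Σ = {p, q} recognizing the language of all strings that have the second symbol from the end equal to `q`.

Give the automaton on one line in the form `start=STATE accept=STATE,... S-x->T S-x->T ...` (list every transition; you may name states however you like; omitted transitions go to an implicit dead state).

start=A accept=F,G A-p->B A-q->C B-p->D B-q->E C-p->F C-q->G D-p->D D-q->E E-p->F E-q->G F-p->D F-q->E G-p->F G-q->G

A DFA must remember the last 2 symbols (since which symbol is second-to-last isn't known until the input ends). Use one state per possible window of the last ≤2 symbols; accept from those whose window starts with `q`.
7 states suffice.
       p  q 
>  A   B  C 
   B   D  E 
   C   F  G 
   D   D  E 
   E   F  G 
 * F   D  E 
 * G   F  G 
(> = start, * = accepting)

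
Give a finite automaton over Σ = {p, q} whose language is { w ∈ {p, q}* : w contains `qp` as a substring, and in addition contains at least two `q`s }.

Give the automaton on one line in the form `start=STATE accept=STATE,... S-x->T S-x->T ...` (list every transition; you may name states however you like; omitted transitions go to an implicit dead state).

start=A accept=E A-p->A A-q->B B-p->C B-q->D C-p->C C-q->E D-p->E D-q->D E-p->E E-q->E

Run two small machines in parallel and take their product. One (3 states) tracks whether and how much of `qp` has been seen; the other (4 states) tracks the count of `q`s, saturating at 3. Each combined state is a pair, one component from each; accept when both components accept. After merging equivalent states the machine shrinks.
       p  q 
>  A   A  B 
   B   C  D 
   C   C  E 
   D   E  D 
 * E   E  E 
(> = start, * = accepting)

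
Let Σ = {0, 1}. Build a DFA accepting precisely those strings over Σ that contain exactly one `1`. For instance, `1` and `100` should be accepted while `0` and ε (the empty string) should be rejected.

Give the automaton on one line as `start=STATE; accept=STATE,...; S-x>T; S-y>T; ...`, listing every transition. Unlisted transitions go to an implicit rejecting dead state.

Count `1`s, saturating at 2: state s0 means no `1` yet, s1 means one `1` seen, s2 means more than one. Each `1` increments (capped at s2); other symbols loop. Accept from {s1}.
3 states suffice.
        0   1  
>  s0   s0  s1 
 * s1   s1  s2 
   s2   s2  s2 
(> = start, * = accepting)

start=s0; accept=s1; s0-0>s0; s0-1>s1; s1-0>s1; s1-1>s2; s2-0>s2; s2-1>s2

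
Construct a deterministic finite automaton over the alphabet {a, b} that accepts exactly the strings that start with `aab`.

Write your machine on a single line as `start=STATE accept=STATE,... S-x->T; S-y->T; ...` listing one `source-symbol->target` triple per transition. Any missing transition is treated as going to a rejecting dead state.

Walk along `aab` while the input agrees: from q0 take `a` to q1, and so on. Any deviation drops to the rejecting sink q4. Once q3 is reached the prefix is confirmed and every continuation is accepted.
A 5-state machine:
        a   b  
>  q0   q1  q4 
   q1   q2  q4 
   q2   q4  q3 
 * q3   q3  q3 
   q4   q4  q4 
(> = start, * = accepting)

start=q0; accept=q3; q0-a->q1; q0-b->q4; q1-a->q2; q1-b->q4; q2-a->q4; q2-b->q3; q3-a->q3; q3-b->q3; q4-a->q4; q4-b->q4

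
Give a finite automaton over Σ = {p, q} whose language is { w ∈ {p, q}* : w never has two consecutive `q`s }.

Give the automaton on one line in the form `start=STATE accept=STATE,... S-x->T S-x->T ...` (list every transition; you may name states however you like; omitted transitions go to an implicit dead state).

This is the complement of 'contains `qq`'. Use the same substring-matching states — s0 through s2 holding how much of `qq` has just been matched — but flip the accepting set: everything except the trap s2 accepts.
3 states suffice.
        p   q  
>* s0   s0  s1 
 * s1   s0  s2 
   s2   s2  s2 
(> = start, * = accepting)

start=s0 accept=s0,s1 s0-p->s0 s0-q->s1 s1-p->s0 s1-q->s2 s2-p->s2 s2-q->s2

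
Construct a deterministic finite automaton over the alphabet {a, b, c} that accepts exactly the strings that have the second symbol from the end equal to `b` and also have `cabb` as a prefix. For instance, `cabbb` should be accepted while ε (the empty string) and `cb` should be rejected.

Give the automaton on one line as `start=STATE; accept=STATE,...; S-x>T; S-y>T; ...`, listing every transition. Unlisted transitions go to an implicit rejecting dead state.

Build one automaton per condition and run them in lockstep. The first has 13 states tracking the last 2 symbols read; the second has 6 states tracking whether the input so far still matches the prefix `cabb`. A product state is a pair (one from each), accepting exactly when both do. Equivalent product states are then merged.
        a   b   c  
>  S0   S1  S1  S2 
   S1   S1  S1  S1 
   S2   S3  S1  S1 
   S3   S1  S4  S1 
   S4   S1  S5  S1 
 * S5   S6  S5  S6 
 * S6   S7  S8  S7 
   S7   S7  S8  S7 
   S8   S6  S5  S6 
(> = start, * = accepting)

start=S0; accept=S5,S6; S0-a>S1; S0-b>S1; S0-c>S2; S1-a>S1; S1-b>S1; S1-c>S1; S2-a>S3; S2-b>S1; S2-c>S1; S3-a>S1; S3-b>S4; S3-c>S1; S4-a>S1; S4-b>S5; S4-c>S1; S5-a>S6; S5-b>S5; S5-c>S6; S6-a>S7; S6-b>S8; S6-c>S7; S7-a>S7; S7-b>S8; S7-c>S7; S8-a>S6; S8-b>S5; S8-c>S6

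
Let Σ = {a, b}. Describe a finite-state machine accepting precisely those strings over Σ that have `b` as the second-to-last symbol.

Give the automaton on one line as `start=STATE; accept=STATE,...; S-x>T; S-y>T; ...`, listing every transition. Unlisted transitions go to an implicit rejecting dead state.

start=S0; accept=S5,S6; S0-a>S1; S0-b>S2; S1-a>S3; S1-b>S4; S2-a>S5; S2-b>S6; S3-a>S3; S3-b>S4; S4-a>S5; S4-b>S6; S5-a>S3; S5-b>S4; S6-a>S5; S6-b>S6

Because acceptance depends on a position counted from the end, the machine has to buffer the most recent 2 symbols. Make each state the string of the last up-to-2 symbols read; on input `x` shift the window left and append `x`. Accept when the buffered window has length 2 and begins with `b`.
7 states suffice.
        a   b  
>  S0   S1  S2 
   S1   S3  S4 
   S2   S5  S6 
   S3   S3  S4 
   S4   S5  S6 
 * S5   S3  S4 
 * S6   S5  S6 
(> = start, * = accepting)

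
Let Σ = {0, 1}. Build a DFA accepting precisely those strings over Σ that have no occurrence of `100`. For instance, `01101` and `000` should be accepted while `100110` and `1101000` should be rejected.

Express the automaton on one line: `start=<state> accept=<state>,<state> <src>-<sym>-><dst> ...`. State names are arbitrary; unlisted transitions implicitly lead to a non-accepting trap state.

Track partial matches of the forbidden pattern `100`. State q3 is a dead state reached once `100` has occurred; every other state accepts. q0 means no part of `100` is currently matched.
A 4-state machine:
        0   1  
>* q0   q0  q1 
 * q1   q2  q1 
 * q2   q3  q1 
   q3   q3  q3 
(> = start, * = accepting)

start=q0 accept=q0,q1,q2 q0-0->q0 q0-1->q1 q1-0->q2 q1-1->q1 q2-0->q3 q2-1->q1 q3-0->q3 q3-1->q3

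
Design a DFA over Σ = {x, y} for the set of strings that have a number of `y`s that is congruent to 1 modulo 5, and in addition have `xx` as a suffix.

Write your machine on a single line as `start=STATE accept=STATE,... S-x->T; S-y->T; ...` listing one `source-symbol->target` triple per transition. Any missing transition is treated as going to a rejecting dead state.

Handle the two conditions separately and then intersect. One (5 states) tracks the count of `y`s modulo 5; the other (3 states) tracks how much of the suffix `xx` has currently been matched. Each combined state is a pair, one component from each; accept when both components accept.
       x  y 
>  A   B  C 
   B   D  C 
   C   E  F 
   D   D  C 
   E   G  F 
   F   H  I 
 * G   G  F 
   H   J  I 
   I   K  L 
   J   J  I 
   K   M  L 
   L   N  A 
   M   M  L 
   N   O  A 
   O   O  A 
(> = start, * = accepting)

start=A; accept=G; A-x->B; A-y->C; B-x->D; B-y->C; C-x->E; C-y->F; D-x->D; D-y->C; E-x->G; E-y->F; F-x->H; F-y->I; G-x->G; G-y->F; H-x->J; H-y->I; I-x->K; I-y->L; J-x->J; J-y->I; K-x->M; K-y->L; L-x->N; L-y->A; M-x->M; M-y->L; N-x->O; N-y->A; O-x->O; O-y->A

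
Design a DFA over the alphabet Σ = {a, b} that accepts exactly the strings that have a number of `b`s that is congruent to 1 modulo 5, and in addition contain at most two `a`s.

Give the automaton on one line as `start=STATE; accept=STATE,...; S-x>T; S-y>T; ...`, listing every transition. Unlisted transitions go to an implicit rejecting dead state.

start=S0; accept=S2,S4,S7; S0-a>S1; S0-b>S2; S1-a>S3; S1-b>S4; S2-a>S4; S2-b>S5; S3-a>S6; S3-b>S7; S4-a>S7; S4-b>S8; S5-a>S8; S5-b>S9; S6-a>S6; S6-b>S6; S7-a>S6; S7-b>S10; S8-a>S10; S8-b>S11; S9-a>S11; S9-b>S12; S10-a>S6; S10-b>S13; S11-a>S13; S11-b>S14; S12-a>S14; S12-b>S0; S13-a>S6; S13-b>S15; S14-a>S15; S14-b>S1; S15-a>S6; S15-b>S3

Run two small machines in parallel and take their product. One (5 states) tracks the count of `b`s modulo 5; the other (4 states) tracks the count of `a`s, saturating at 3. Each combined state is a pair, one component from each; accept when both components accept. Minimizing collapses redundant product states.
16 states suffice.
          a    b  
>  S0     S1   S2 
   S1     S3   S4 
 * S2     S4   S5 
   S3     S6   S7 
 * S4     S7   S8 
   S5     S8   S9 
   S6     S6   S6 
 * S7     S6  S10 
   S8    S10  S11 
   S9    S11  S12 
   S10    S6  S13 
   S11   S13  S14 
   S12   S14   S0 
   S13    S6  S15 
   S14   S15   S1 
   S15    S6   S3 
(> = start, * = accepting)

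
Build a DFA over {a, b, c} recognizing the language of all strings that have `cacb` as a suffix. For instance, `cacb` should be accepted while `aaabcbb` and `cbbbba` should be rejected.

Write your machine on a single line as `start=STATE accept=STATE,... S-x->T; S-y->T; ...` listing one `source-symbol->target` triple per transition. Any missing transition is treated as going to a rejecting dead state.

Let each state record the length of the longest suffix of the input read so far that is also a prefix of `cacb`. q1 means the last symbol is `c`; q2 means the last 2 symbols are `ca`; q3 means the last 3 symbols are `cac`; q4 means the last 4 symbols are `cacb`. Accept only at q4, where the string currently ends in `cacb`.
With 5 states:
        a   b   c  
>  q0   q0  q0  q1 
   q1   q2  q0  q1 
   q2   q0  q0  q3 
   q3   q2  q4  q1 
 * q4   q0  q0  q1 
(> = start, * = accepting)

start=q0; accept=q4; q0-a->q0; q0-b->q0; q0-c->q1; q1-a->q2; q1-b->q0; q1-c->q1; q2-a->q0; q2-b->q0; q2-c->q3; q3-a->q2; q3-b->q4; q3-c->q1; q4-a->q0; q4-b->q0; q4-c->q1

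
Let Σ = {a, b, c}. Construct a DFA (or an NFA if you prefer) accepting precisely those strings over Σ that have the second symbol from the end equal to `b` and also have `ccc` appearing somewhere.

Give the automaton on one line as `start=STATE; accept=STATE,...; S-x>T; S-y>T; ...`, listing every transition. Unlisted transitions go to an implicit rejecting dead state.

Handle the two conditions separately and then intersect. One (13 states) tracks the last 2 symbols read; the other (4 states) tracks whether and how much of `ccc` has been seen. Each combined state is a pair, one component from each; accept when both components accept.
With 22 states:
          a    b    c  
>  s0     s1   s2   s3 
   s1     s4   s5   s6 
   s2     s7   s8   s9 
   s3    s10  s11  s12 
   s4     s4   s5   s6 
   s5     s7   s8   s9 
   s6    s10  s11  s12 
   s7     s4   s5   s6 
   s8     s7   s8   s9 
   s9    s10  s11  s12 
   s10    s4   s5   s6 
   s11    s7   s8   s9 
   s12   s10  s11  s13 
   s13   s14  s15  s13 
   s14   s16  s17  s18 
   s15   s19  s20  s21 
   s16   s16  s17  s18 
   s17   s19  s20  s21 
   s18   s14  s15  s13 
 * s19   s16  s17  s18 
 * s20   s19  s20  s21 
 * s21   s14  s15  s13 
(> = start, * = accepting)

start=s0; accept=s19,s20,s21; s0-a>s1; s0-b>s2; s0-c>s3; s1-a>s4; s1-b>s5; s1-c>s6; s2-a>s7; s2-b>s8; s2-c>s9; s3-a>s10; s3-b>s11; s3-c>s12; s4-a>s4; s4-b>s5; s4-c>s6; s5-a>s7; s5-b>s8; s5-c>s9; s6-a>s10; s6-b>s11; s6-c>s12; s7-a>s4; s7-b>s5; s7-c>s6; s8-a>s7; s8-b>s8; s8-c>s9; s9-a>s10; s9-b>s11; s9-c>s12; s10-a>s4; s10-b>s5; s10-c>s6; s11-a>s7; s11-b>s8; s11-c>s9; s12-a>s10; s12-b>s11; s12-c>s13; s13-a>s14; s13-b>s15; s13-c>s13; s14-a>s16; s14-b>s17; s14-c>s18; s15-a>s19; s15-b>s20; s15-c>s21; s16-a>s16; s16-b>s17; s16-c>s18; s17-a>s19; s17-b>s20; s17-c>s21; s18-a>s14; s18-b>s15; s18-c>s13; s19-a>s16; s19-b>s17; s19-c>s18; s20-a>s19; s20-b>s20; s20-c>s21; s21-a>s14; s21-b>s15; s21-c>s13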